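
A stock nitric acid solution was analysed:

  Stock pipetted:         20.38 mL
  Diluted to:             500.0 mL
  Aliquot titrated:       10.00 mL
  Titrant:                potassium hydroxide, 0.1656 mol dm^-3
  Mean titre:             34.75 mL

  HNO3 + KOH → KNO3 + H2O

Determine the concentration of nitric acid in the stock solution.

14.12 mol/L

n(KOH) = 0.03475 × 0.1656 = 5.755 × 10^-3 mol
n(HNO3) in the aliquot = 5.755 × 10^-3 mol (1:1 ratio)
[HNO3]_dilute = 5.755 × 10^-3 / 0.01000 = 0.5755 mol/L
Dilution factor = 500.0 / 20.38 = 24.53
[HNO3]_stock = 0.5755 × 24.53 = 14.12 mol/L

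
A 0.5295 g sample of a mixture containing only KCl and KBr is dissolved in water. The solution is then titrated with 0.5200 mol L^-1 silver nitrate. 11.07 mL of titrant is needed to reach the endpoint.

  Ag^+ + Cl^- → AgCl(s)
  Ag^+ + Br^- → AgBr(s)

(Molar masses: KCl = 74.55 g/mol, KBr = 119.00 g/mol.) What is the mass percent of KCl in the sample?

49.26 %

n(AgNO3) = 0.01107 × 0.5200 = 5.756 × 10^-3 mol
Let x = n(KCl), y = n(KBr).
Titrant: 1x + 1y = 5.756 × 10^-3;  mass: 74.55x + 119.00y = 0.5295
Solving, x = 3.499 × 10^-3 mol, y = 2.258 × 10^-3 mol
mass of KCl = 3.499 × 10^-3 × 74.55 = 0.2608 g
% KCl = 0.2608 / 0.5295 × 100 = 49.26 %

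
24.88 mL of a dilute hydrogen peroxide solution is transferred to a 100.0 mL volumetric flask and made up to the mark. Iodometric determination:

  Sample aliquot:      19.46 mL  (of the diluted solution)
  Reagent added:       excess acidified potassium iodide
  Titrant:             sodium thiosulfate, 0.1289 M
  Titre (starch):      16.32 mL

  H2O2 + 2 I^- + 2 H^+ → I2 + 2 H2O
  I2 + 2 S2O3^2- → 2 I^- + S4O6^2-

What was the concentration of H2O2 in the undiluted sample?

n(S2O3^2-) = 0.01632 × 0.1289 = 2.104 × 10^-3 mol
n(I2) = n(S2O3^2-)/2 = 1.052 × 10^-3 mol
n(H2O2) in the aliquot = 1.052 × 10^-3 mol (1:1 ratio)
[H2O2]_dilute = 1.052 × 10^-3 / 0.01946 = 0.05405 mol/L
[H2O2]_original = 0.05405 × 100.0/24.88 = 0.2172 mol/L

0.2172 M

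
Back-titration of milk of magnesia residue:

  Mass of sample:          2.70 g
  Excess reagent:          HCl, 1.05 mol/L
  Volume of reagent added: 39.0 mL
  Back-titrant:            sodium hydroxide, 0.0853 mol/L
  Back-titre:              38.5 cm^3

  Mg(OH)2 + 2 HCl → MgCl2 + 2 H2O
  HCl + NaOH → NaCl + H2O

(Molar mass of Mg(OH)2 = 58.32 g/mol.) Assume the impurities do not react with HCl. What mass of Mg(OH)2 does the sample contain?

n(HCl) added = 0.0390 × 1.05 = 0.0410 mol
n(NaOH) used in back-titration = 0.0385 × 0.0853 = 3.28 × 10^-3 mol
n(HCl) left over = 3.28 × 10^-3 mol (1:1 ratio)
n(HCl) consumed by analyte = 0.0410 − 3.28 × 10^-3 = 0.0377 mol
From the 1:2 ratio, n(Mg(OH)2) = 1/2 × 0.0377 = 0.0188 mol
mass of Mg(OH)2 = 0.0188 × 58.32 = 1.10 g

1.10 g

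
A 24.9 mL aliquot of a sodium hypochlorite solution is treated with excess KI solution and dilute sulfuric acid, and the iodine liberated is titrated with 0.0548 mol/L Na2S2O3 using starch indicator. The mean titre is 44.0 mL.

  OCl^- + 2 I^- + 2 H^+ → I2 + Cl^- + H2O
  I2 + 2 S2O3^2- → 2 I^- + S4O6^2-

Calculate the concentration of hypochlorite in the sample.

n(S2O3^2-) = 0.0440 × 0.0548 = 2.41 × 10^-3 mol
n(I2) = n(S2O3^2-)/2 = 1.21 × 10^-3 mol
n(OCl^-) in the aliquot = 1.21 × 10^-3 mol (1:1 ratio)
[OCl^-] = 1.21 × 10^-3 / 0.0249 = 0.0484 mol/L

0.0484 mol/L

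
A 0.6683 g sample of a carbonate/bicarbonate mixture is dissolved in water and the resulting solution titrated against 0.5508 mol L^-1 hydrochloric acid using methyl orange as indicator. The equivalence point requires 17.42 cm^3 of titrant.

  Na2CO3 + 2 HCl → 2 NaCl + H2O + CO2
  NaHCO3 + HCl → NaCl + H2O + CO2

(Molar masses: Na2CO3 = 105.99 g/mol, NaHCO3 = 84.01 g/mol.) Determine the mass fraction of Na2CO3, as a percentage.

35.22 %

n(HCl) = 0.01742 × 0.5508 = 9.595 × 10^-3 mol
Let x = n(Na2CO3), y = n(NaHCO3).
Titrant: 2x + 1y = 9.595 × 10^-3;  mass: 105.99x + 84.01y = 0.6683
Solving, x = 2.221 × 10^-3 mol, y = 5.153 × 10^-3 mol
mass of Na2CO3 = 2.221 × 10^-3 × 105.99 = 0.2354 g
% Na2CO3 = 0.2354 / 0.6683 × 100 = 35.22 %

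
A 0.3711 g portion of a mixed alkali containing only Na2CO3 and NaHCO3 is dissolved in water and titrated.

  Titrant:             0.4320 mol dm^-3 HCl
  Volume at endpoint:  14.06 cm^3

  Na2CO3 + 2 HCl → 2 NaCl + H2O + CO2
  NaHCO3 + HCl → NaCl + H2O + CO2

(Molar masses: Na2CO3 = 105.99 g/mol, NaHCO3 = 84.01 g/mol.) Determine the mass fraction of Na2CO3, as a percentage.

64.08 %

n(HCl) = 0.01406 × 0.4320 = 6.074 × 10^-3 mol
Let x = n(Na2CO3), y = n(NaHCO3).
Titrant: 2x + 1y = 6.074 × 10^-3;  mass: 105.99x + 84.01y = 0.3711
Solving, x = 2.244 × 10^-3 mol, y = 1.587 × 10^-3 mol
mass of Na2CO3 = 2.244 × 10^-3 × 105.99 = 0.2378 g
% Na2CO3 = 0.2378 / 0.3711 × 100 = 64.08 %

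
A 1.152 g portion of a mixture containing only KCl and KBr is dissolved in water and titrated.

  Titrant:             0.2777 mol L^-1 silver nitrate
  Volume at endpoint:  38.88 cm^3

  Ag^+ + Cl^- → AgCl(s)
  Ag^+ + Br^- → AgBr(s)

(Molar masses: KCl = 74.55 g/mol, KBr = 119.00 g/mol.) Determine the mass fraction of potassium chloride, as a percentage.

n(AgNO3) = 0.03888 × 0.2777 = 0.01080 mol
Let x = n(KCl), y = n(KBr).
Titrant: 1x + 1y = 0.01080;  mass: 74.55x + 119.00y = 1.152
Solving, x = 2.989 × 10^-3 mol, y = 7.808 × 10^-3 mol
mass of KCl = 2.989 × 10^-3 × 74.55 = 0.2228 g
% KCl = 0.2228 / 1.152 × 100 = 19.34 %

19.34 %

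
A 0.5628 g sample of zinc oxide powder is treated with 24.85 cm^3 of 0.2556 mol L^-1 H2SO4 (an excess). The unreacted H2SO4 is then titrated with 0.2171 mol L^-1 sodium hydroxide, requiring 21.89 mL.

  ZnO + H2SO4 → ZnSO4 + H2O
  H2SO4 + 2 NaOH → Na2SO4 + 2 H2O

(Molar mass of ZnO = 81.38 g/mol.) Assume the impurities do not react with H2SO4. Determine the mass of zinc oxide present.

n(H2SO4) added = 0.02485 × 0.2556 = 6.352 × 10^-3 mol
n(NaOH) used in back-titration = 0.02189 × 0.2171 = 4.752 × 10^-3 mol
From the 1:2 ratio, n(H2SO4) left over = 1/2 × 4.752 × 10^-3 = 2.376 × 10^-3 mol
n(H2SO4) consumed by analyte = 6.352 × 10^-3 − 2.376 × 10^-3 = 3.976 × 10^-3 mol
n(ZnO) = 3.976 × 10^-3 mol (1:1 ratio)
mass of ZnO = 3.976 × 10^-3 × 81.38 = 0.3235 g

0.3235 g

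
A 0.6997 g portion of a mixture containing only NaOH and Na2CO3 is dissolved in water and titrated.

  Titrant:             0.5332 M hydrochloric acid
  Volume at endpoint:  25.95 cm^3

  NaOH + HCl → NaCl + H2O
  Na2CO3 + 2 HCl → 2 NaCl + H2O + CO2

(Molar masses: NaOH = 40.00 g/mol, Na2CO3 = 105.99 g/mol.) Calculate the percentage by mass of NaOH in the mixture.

n(HCl) = 0.02595 × 0.5332 = 0.01384 mol
Let x = n(NaOH), y = n(Na2CO3).
Titrant: 1x + 2y = 0.01384;  mass: 40.00x + 105.99y = 0.6997
Solving, x = 2.583 × 10^-3 mol, y = 5.627 × 10^-3 mol
mass of NaOH = 2.583 × 10^-3 × 40.00 = 0.1033 g
% NaOH = 0.1033 / 0.6997 × 100 = 14.77 %

14.77 %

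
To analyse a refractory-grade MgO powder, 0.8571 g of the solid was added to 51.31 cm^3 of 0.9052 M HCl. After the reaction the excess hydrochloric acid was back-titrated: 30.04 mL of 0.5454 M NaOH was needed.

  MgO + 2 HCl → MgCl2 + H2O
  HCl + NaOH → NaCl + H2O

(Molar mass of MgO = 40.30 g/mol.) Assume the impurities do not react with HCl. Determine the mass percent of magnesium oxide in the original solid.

n(HCl) added = 0.05131 × 0.9052 = 0.04645 mol
n(NaOH) used in back-titration = 0.03004 × 0.5454 = 0.01638 mol
n(HCl) left over = 0.01638 mol (1:1 ratio)
n(HCl) consumed by analyte = 0.04645 − 0.01638 = 0.03006 mol
From the 1:2 ratio, n(MgO) = 1/2 × 0.03006 = 0.01503 mol
mass of MgO = 0.01503 × 40.30 = 0.6057 g
% MgO = 0.6057 / 0.8571 × 100 = 70.67 %

70.67 %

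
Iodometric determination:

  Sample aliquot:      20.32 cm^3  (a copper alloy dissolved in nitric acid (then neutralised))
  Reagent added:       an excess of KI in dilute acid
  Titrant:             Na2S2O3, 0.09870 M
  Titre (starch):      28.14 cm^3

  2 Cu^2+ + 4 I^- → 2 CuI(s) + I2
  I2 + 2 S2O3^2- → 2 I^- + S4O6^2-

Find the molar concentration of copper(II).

n(S2O3^2-) = 0.02814 × 0.09870 = 2.777 × 10^-3 mol
n(I2) = n(S2O3^2-)/2 = 1.389 × 10^-3 mol
From the 2:1 ratio, n(Cu2+) in the aliquot = 2/1 × 1.389 × 10^-3 = 2.777 × 10^-3 mol
[Cu2+] = 2.777 × 10^-3 / 0.02032 = 0.1367 mol/L

0.1367 M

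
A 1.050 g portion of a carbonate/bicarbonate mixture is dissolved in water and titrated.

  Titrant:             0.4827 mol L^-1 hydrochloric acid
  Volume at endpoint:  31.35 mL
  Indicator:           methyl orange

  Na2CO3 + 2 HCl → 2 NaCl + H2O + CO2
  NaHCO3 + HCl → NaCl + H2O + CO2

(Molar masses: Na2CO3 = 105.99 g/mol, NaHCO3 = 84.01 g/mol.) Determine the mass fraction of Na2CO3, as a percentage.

n(HCl) = 0.03135 × 0.4827 = 0.01513 mol
Let x = n(Na2CO3), y = n(NaHCO3).
Titrant: 2x + 1y = 0.01513;  mass: 105.99x + 84.01y = 1.050
Solving, x = 3.568 × 10^-3 mol, y = 7.998 × 10^-3 mol
mass of Na2CO3 = 3.568 × 10^-3 × 105.99 = 0.3781 g
% Na2CO3 = 0.3781 / 1.050 × 100 = 36.01 %

36.01 %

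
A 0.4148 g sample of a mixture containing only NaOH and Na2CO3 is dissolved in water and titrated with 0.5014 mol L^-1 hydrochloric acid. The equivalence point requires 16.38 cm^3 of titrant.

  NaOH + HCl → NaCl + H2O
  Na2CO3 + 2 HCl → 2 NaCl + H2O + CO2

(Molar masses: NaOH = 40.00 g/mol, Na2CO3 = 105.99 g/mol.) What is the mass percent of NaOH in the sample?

15.17 %

n(HCl) = 0.01638 × 0.5014 = 8.213 × 10^-3 mol
Let x = n(NaOH), y = n(Na2CO3).
Titrant: 1x + 2y = 8.213 × 10^-3;  mass: 40.00x + 105.99y = 0.4148
Solving, x = 1.573 × 10^-3 mol, y = 3.320 × 10^-3 mol
mass of NaOH = 1.573 × 10^-3 × 40.00 = 0.06293 g
% NaOH = 0.06293 / 0.4148 × 100 = 15.17 %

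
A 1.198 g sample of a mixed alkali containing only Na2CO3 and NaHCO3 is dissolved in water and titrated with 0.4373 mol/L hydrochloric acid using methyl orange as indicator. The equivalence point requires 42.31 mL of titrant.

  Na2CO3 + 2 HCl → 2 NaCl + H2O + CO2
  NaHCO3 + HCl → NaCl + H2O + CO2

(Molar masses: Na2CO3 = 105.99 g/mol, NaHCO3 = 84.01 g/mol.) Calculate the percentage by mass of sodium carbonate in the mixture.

50.83 %

n(HCl) = 0.04231 × 0.4373 = 0.01850 mol
Let x = n(Na2CO3), y = n(NaHCO3).
Titrant: 2x + 1y = 0.01850;  mass: 105.99x + 84.01y = 1.198
Solving, x = 5.745 × 10^-3 mol, y = 7.012 × 10^-3 mol
mass of Na2CO3 = 5.745 × 10^-3 × 105.99 = 0.6089 g
% Na2CO3 = 0.6089 / 1.198 × 100 = 50.83 %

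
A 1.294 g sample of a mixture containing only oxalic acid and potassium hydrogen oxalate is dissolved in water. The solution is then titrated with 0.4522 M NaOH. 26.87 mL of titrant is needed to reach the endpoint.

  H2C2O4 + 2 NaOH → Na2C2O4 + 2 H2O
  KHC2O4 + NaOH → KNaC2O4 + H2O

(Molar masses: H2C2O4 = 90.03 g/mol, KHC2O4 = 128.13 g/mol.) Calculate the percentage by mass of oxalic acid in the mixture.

n(NaOH) = 0.02687 × 0.4522 = 0.01215 mol
Let x = n(H2C2O4), y = n(KHC2O4).
Titrant: 2x + 1y = 0.01215;  mass: 90.03x + 128.13y = 1.294
Solving, x = 1.581 × 10^-3 mol, y = 8.988 × 10^-3 mol
mass of H2C2O4 = 1.581 × 10^-3 × 90.03 = 0.1424 g
% H2C2O4 = 0.1424 / 1.294 × 100 = 11.00 %

11.00 %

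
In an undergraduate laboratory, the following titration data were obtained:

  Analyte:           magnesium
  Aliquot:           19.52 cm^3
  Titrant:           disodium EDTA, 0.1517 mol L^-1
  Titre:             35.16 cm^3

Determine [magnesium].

0.2732 mol/L

Mg^2+ + EDTA^4- → [Mg(EDTA)]^2-
n(EDTA) = 0.03516 L × 0.1517 mol/L = 5.334 × 10^-3 mol
n(Mg2+) = 5.334 × 10^-3 mol (1:1 mole ratio)
[Mg2+] = 5.334 × 10^-3 mol / 0.01952 L = 0.2732 mol/L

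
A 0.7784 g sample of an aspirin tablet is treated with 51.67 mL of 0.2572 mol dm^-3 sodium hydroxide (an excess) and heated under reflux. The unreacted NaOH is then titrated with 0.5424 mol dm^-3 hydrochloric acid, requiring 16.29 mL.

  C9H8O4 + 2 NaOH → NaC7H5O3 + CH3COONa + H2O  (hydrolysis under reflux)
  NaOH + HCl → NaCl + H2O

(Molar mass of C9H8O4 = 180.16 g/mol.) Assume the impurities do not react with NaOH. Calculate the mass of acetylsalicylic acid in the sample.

n(NaOH) added = 0.05167 × 0.2572 = 0.01329 mol
n(HCl) used in back-titration = 0.01629 × 0.5424 = 8.836 × 10^-3 mol
n(NaOH) left over = 8.836 × 10^-3 mol (1:1 ratio)
n(NaOH) consumed by analyte = 0.01329 − 8.836 × 10^-3 = 4.454 × 10^-3 mol
From the 1:2 ratio, n(C9H8O4) = 1/2 × 4.454 × 10^-3 = 2.227 × 10^-3 mol
mass of C9H8O4 = 2.227 × 10^-3 × 180.16 = 0.4012 g

0.4012 g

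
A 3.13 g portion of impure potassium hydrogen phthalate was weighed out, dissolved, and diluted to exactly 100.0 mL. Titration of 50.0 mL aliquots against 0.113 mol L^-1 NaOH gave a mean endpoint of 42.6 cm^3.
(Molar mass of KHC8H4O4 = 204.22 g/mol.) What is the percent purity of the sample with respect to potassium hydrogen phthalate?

62.8 %

KHC8H4O4 + NaOH → KNaC8H4O4 + H2O
n(NaOH) per titration = 0.0426 × 0.113 = 4.81 × 10^-3 mol
n(KHC8H4O4) in each aliquot = 4.81 × 10^-3 mol (1:1 ratio)
n(KHC8H4O4) in the whole flask = 4.81 × 10^-3 × 100.0/50.0 = 9.63 × 10^-3 mol
mass of KHC8H4O4 = 9.63 × 10^-3 × 204.22 = 1.97 g
% KHC8H4O4 = 1.97 / 3.13 × 100 = 62.8 %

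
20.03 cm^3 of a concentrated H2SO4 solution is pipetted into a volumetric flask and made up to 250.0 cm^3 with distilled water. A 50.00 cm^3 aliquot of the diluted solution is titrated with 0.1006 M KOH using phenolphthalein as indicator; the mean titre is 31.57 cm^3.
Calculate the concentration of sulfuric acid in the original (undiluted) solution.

0.3964 M

H2SO4 + 2 KOH → K2SO4 + 2 H2O
n(KOH) = 0.03157 × 0.1006 = 3.176 × 10^-3 mol
From the 1:2 ratio, n(H2SO4) in the aliquot = 1/2 × 3.176 × 10^-3 = 1.588 × 10^-3 mol
[H2SO4]_dilute = 1.588 × 10^-3 / 0.05000 = 0.03176 mol/L
Dilution factor = 250.0 / 20.03 = 12.48
[H2SO4]_stock = 0.03176 × 12.48 = 0.3964 mol/L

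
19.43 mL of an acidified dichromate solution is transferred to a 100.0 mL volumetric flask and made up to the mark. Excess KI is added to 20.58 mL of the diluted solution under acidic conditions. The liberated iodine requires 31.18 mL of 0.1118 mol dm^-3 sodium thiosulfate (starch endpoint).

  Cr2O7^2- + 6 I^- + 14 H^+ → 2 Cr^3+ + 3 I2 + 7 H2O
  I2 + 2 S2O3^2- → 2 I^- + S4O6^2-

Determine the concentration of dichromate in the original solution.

n(S2O3^2-) = 0.03118 × 0.1118 = 3.486 × 10^-3 mol
n(I2) = n(S2O3^2-)/2 = 1.743 × 10^-3 mol
From the 1:3 ratio, n(Cr2O7^2-) in the aliquot = 1/3 × 1.743 × 10^-3 = 5.810 × 10^-4 mol
[Cr2O7^2-]_dilute = 5.810 × 10^-4 / 0.02058 = 0.02823 mol/L
[Cr2O7^2-]_original = 0.02823 × 100.0/19.43 = 0.1453 mol/L

0.1453 mol/L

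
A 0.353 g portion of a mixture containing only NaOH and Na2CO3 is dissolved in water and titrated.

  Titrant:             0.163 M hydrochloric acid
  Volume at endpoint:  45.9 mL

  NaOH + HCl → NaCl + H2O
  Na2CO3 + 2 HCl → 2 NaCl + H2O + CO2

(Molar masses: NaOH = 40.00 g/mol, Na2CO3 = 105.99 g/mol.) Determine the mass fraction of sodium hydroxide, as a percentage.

37.9 %

n(HCl) = 0.0459 × 0.163 = 7.48 × 10^-3 mol
Let x = n(NaOH), y = n(Na2CO3).
Titrant: 1x + 2y = 7.48 × 10^-3;  mass: 40.00x + 105.99y = 0.353
Solving, x = 3.35 × 10^-3 mol, y = 2.07 × 10^-3 mol
mass of NaOH = 3.35 × 10^-3 × 40.00 = 0.134 g
% NaOH = 0.134 / 0.353 × 100 = 37.9 %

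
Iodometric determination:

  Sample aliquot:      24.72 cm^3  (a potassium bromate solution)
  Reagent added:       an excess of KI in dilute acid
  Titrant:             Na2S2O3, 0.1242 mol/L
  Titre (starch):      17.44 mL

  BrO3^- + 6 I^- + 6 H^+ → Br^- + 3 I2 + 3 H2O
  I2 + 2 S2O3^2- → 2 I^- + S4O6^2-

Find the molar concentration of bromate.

0.01460 mol/L

n(S2O3^2-) = 0.01744 × 0.1242 = 2.166 × 10^-3 mol
n(I2) = n(S2O3^2-)/2 = 1.083 × 10^-3 mol
From the 1:3 ratio, n(BrO3^-) in the aliquot = 1/3 × 1.083 × 10^-3 = 3.610 × 10^-4 mol
[BrO3^-] = 3.610 × 10^-4 / 0.02472 = 0.01460 mol/L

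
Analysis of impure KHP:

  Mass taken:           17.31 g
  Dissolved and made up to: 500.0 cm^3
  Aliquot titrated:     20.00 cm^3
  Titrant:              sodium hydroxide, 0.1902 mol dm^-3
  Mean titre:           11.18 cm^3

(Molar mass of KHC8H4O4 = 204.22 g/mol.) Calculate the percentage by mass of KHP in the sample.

KHC8H4O4 + NaOH → KNaC8H4O4 + H2O
n(NaOH) per titration = 0.01118 × 0.1902 = 2.126 × 10^-3 mol
n(KHC8H4O4) in each aliquot = 2.126 × 10^-3 mol (1:1 ratio)
n(KHC8H4O4) in the whole flask = 2.126 × 10^-3 × 500.0/20.00 = 0.05316 mol
mass of KHC8H4O4 = 0.05316 × 204.22 = 10.86 g
% KHC8H4O4 = 10.86 / 17.31 × 100 = 62.72 %

62.72 %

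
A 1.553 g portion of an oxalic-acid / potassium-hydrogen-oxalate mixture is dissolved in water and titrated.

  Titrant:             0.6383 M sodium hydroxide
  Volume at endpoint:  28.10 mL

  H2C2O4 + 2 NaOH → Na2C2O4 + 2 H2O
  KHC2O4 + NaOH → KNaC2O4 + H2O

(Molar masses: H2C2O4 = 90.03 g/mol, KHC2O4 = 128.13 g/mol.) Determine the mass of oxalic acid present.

0.4036 g

n(NaOH) = 0.02810 × 0.6383 = 0.01794 mol
Let x = n(H2C2O4), y = n(KHC2O4).
Titrant: 2x + 1y = 0.01794;  mass: 90.03x + 128.13y = 1.553
Solving, x = 4.483 × 10^-3 mol, y = 8.971 × 10^-3 mol
mass of H2C2O4 = 4.483 × 10^-3 × 90.03 = 0.4036 g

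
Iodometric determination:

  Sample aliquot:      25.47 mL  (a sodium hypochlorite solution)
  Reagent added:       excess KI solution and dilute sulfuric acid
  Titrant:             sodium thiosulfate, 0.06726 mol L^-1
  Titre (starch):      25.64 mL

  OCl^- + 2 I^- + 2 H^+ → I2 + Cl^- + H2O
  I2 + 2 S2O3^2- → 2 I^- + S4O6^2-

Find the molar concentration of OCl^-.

n(S2O3^2-) = 0.02564 × 0.06726 = 1.725 × 10^-3 mol
n(I2) = n(S2O3^2-)/2 = 8.623 × 10^-4 mol
n(OCl^-) in the aliquot = 8.623 × 10^-4 mol (1:1 ratio)
[OCl^-] = 8.623 × 10^-4 / 0.02547 = 0.03385 mol/L

0.03385 mol/L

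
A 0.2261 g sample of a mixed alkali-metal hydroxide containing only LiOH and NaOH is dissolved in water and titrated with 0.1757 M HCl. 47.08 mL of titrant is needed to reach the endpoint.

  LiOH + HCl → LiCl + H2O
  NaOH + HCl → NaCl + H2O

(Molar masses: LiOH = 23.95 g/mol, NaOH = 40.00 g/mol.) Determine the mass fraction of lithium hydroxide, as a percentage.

69.15 %

n(HCl) = 0.04708 × 0.1757 = 8.272 × 10^-3 mol
Let x = n(LiOH), y = n(NaOH).
Titrant: 1x + 1y = 8.272 × 10^-3;  mass: 23.95x + 40.00y = 0.2261
Solving, x = 6.528 × 10^-3 mol, y = 1.744 × 10^-3 mol
mass of LiOH = 6.528 × 10^-3 × 23.95 = 0.1564 g
% LiOH = 0.1564 / 0.2261 × 100 = 69.15 %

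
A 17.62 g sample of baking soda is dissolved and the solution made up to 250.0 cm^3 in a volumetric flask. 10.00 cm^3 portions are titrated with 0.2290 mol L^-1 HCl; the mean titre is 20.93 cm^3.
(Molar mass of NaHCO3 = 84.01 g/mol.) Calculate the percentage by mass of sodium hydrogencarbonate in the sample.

57.13 %

NaHCO3 + HCl → NaCl + H2O + CO2
n(HCl) per titration = 0.02093 × 0.2290 = 4.793 × 10^-3 mol
n(NaHCO3) in each aliquot = 4.793 × 10^-3 mol (1:1 ratio)
n(NaHCO3) in the whole flask = 4.793 × 10^-3 × 250.0/10.00 = 0.1198 mol
mass of NaHCO3 = 0.1198 × 84.01 = 10.07 g
% NaHCO3 = 10.07 / 17.62 × 100 = 57.13 %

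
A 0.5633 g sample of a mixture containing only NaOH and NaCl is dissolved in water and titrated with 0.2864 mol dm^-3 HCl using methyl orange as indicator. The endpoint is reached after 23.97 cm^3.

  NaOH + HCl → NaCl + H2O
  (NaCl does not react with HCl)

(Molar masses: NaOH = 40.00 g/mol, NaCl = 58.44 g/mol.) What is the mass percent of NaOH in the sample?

n(HCl) = 0.02397 × 0.2864 = 6.865 × 10^-3 mol
Let x = n(NaOH), y = n(NaCl).
Titrant: 1x = 6.865 × 10^-3;  mass: 40.00x + 58.44y = 0.5633
Solving, x = 6.865 × 10^-3 mol, y = 4.940 × 10^-3 mol
mass of NaOH = 6.865 × 10^-3 × 40.00 = 0.2746 g
% NaOH = 0.2746 / 0.5633 × 100 = 48.75 %

48.75 %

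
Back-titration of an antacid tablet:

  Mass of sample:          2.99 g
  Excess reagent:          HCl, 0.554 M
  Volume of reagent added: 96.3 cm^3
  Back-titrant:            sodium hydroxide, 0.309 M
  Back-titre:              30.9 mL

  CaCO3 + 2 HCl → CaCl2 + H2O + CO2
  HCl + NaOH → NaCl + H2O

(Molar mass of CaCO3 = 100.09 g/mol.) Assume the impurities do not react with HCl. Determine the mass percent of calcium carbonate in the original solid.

73.3 %

n(HCl) added = 0.0963 × 0.554 = 0.0534 mol
n(NaOH) used in back-titration = 0.0309 × 0.309 = 9.55 × 10^-3 mol
n(HCl) left over = 9.55 × 10^-3 mol (1:1 ratio)
n(HCl) consumed by analyte = 0.0534 − 9.55 × 10^-3 = 0.0438 mol
From the 1:2 ratio, n(CaCO3) = 1/2 × 0.0438 = 0.0219 mol
mass of CaCO3 = 0.0219 × 100.09 = 2.19 g
% CaCO3 = 2.19 / 2.99 × 100 = 73.3 %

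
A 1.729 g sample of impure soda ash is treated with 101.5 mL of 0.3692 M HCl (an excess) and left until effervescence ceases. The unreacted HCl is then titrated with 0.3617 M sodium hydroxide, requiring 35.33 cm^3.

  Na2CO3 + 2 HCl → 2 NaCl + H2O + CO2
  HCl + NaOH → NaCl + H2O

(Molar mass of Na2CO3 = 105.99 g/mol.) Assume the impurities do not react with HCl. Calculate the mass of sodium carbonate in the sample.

n(HCl) added = 0.1015 × 0.3692 = 0.03747 mol
n(NaOH) used in back-titration = 0.03533 × 0.3617 = 0.01278 mol
n(HCl) left over = 0.01278 mol (1:1 ratio)
n(HCl) consumed by analyte = 0.03747 − 0.01278 = 0.02469 mol
From the 1:2 ratio, n(Na2CO3) = 1/2 × 0.02469 = 0.01235 mol
mass of Na2CO3 = 0.01235 × 105.99 = 1.309 g

1.309 g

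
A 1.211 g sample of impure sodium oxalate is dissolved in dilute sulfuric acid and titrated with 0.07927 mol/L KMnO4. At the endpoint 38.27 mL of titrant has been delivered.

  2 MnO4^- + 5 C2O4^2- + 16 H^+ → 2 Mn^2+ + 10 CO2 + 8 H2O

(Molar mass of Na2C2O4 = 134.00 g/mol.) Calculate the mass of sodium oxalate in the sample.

1.016 g

n(KMnO4) = 0.03827 L × 0.07927 mol/L = 3.034 × 10^-3 mol
From the 5:2 ratio, n(Na2C2O4) = 5/2 × 3.034 × 10^-3 = 7.584 × 10^-3 mol
mass of Na2C2O4 = 7.584 × 10^-3 × 134.00 g/mol = 1.016 g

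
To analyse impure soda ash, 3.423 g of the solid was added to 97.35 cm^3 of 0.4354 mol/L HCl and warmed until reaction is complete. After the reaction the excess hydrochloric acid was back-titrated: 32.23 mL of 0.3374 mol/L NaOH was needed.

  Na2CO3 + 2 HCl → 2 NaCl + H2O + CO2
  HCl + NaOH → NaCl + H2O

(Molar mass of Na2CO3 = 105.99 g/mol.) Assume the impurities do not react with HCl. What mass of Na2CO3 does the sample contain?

n(HCl) added = 0.09735 × 0.4354 = 0.04239 mol
n(NaOH) used in back-titration = 0.03223 × 0.3374 = 0.01087 mol
n(HCl) left over = 0.01087 mol (1:1 ratio)
n(HCl) consumed by analyte = 0.04239 − 0.01087 = 0.03151 mol
From the 1:2 ratio, n(Na2CO3) = 1/2 × 0.03151 = 0.01576 mol
mass of Na2CO3 = 0.01576 × 105.99 = 1.670 g

1.670 g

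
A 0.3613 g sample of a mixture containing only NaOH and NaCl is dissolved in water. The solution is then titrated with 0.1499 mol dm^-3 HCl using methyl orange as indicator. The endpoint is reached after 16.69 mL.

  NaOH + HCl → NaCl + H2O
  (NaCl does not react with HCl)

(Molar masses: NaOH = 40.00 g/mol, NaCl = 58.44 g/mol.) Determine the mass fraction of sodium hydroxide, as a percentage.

n(HCl) = 0.01669 × 0.1499 = 2.502 × 10^-3 mol
Let x = n(NaOH), y = n(NaCl).
Titrant: 1x = 2.502 × 10^-3;  mass: 40.00x + 58.44y = 0.3613
Solving, x = 2.502 × 10^-3 mol, y = 4.470 × 10^-3 mol
mass of NaOH = 2.502 × 10^-3 × 40.00 = 0.1001 g
% NaOH = 0.1001 / 0.3613 × 100 = 27.70 %

27.70 %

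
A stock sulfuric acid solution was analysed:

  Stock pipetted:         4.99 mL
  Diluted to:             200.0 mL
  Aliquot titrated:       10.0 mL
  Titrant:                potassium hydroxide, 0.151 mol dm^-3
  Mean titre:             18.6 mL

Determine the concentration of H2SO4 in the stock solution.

5.63 mol/L

H2SO4 + 2 KOH → K2SO4 + 2 H2O
n(KOH) = 0.0186 × 0.151 = 2.81 × 10^-3 mol
From the 1:2 ratio, n(H2SO4) in the aliquot = 1/2 × 2.81 × 10^-3 = 1.40 × 10^-3 mol
[H2SO4]_dilute = 1.40 × 10^-3 / 0.0100 = 0.140 mol/L
Dilution factor = 200.0 / 4.99 = 40.08
[H2SO4]_stock = 0.140 × 40.08 = 5.63 mol/L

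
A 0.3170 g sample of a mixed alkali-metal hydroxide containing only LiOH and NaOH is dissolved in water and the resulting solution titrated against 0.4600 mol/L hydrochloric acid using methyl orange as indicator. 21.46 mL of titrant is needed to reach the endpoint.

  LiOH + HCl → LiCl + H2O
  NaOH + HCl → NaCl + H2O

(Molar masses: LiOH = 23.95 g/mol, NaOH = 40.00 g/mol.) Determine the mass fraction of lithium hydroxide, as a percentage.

36.65 %

n(HCl) = 0.02146 × 0.4600 = 9.872 × 10^-3 mol
Let x = n(LiOH), y = n(NaOH).
Titrant: 1x + 1y = 9.872 × 10^-3;  mass: 23.95x + 40.00y = 0.3170
Solving, x = 4.851 × 10^-3 mol, y = 5.020 × 10^-3 mol
mass of LiOH = 4.851 × 10^-3 × 23.95 = 0.1162 g
% LiOH = 0.1162 / 0.3170 × 100 = 36.65 %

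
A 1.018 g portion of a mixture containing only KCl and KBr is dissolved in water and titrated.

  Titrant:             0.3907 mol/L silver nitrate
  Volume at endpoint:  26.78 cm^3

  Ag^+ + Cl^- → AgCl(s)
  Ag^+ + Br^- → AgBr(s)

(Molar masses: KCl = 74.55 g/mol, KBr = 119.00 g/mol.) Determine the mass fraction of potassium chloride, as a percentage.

n(AgNO3) = 0.02678 × 0.3907 = 0.01046 mol
Let x = n(KCl), y = n(KBr).
Titrant: 1x + 1y = 0.01046;  mass: 74.55x + 119.00y = 1.018
Solving, x = 5.109 × 10^-3 mol, y = 5.354 × 10^-3 mol
mass of KCl = 5.109 × 10^-3 × 74.55 = 0.3809 g
% KCl = 0.3809 / 1.018 × 100 = 37.41 %

37.41 %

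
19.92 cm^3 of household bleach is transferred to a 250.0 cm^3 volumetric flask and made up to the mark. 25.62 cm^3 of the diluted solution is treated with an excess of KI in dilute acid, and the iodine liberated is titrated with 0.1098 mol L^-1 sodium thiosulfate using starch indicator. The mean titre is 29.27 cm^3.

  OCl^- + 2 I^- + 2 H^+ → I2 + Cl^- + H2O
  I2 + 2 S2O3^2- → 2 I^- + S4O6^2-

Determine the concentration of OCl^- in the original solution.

0.7872 mol/L

n(S2O3^2-) = 0.02927 × 0.1098 = 3.214 × 10^-3 mol
n(I2) = n(S2O3^2-)/2 = 1.607 × 10^-3 mol
n(OCl^-) in the aliquot = 1.607 × 10^-3 mol (1:1 ratio)
[OCl^-]_dilute = 1.607 × 10^-3 / 0.02562 = 0.06272 mol/L
[OCl^-]_original = 0.06272 × 250.0/19.92 = 0.7872 mol/L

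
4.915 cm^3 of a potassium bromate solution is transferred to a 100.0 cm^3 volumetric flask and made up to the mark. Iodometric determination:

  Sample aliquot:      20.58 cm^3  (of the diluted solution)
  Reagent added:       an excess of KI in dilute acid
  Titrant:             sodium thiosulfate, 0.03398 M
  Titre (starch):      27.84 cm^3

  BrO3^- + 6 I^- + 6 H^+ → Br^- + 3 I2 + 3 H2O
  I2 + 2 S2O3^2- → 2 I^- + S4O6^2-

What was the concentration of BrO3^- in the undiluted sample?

0.1559 M

n(S2O3^2-) = 0.02784 × 0.03398 = 9.460 × 10^-4 mol
n(I2) = n(S2O3^2-)/2 = 4.730 × 10^-4 mol
From the 1:3 ratio, n(BrO3^-) in the aliquot = 1/3 × 4.730 × 10^-4 = 1.577 × 10^-4 mol
[BrO3^-]_dilute = 1.577 × 10^-4 / 0.02058 = 0.007661 mol/L
[BrO3^-]_original = 0.007661 × 100.0/4.915 = 0.1559 mol/L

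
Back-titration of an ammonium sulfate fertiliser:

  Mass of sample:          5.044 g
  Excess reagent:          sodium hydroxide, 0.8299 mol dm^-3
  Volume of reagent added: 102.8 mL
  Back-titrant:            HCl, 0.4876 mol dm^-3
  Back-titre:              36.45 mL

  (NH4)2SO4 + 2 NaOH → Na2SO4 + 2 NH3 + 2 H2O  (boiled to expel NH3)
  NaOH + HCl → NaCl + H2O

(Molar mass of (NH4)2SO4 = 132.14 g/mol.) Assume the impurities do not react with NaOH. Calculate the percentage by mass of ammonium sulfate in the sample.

n(NaOH) added = 0.1028 × 0.8299 = 0.08531 mol
n(HCl) used in back-titration = 0.03645 × 0.4876 = 0.01777 mol
n(NaOH) left over = 0.01777 mol (1:1 ratio)
n(NaOH) consumed by analyte = 0.08531 − 0.01777 = 0.06754 mol
From the 1:2 ratio, n((NH4)2SO4) = 1/2 × 0.06754 = 0.03377 mol
mass of (NH4)2SO4 = 0.03377 × 132.14 = 4.462 g
% (NH4)2SO4 = 4.462 / 5.044 × 100 = 88.47 %

88.47 %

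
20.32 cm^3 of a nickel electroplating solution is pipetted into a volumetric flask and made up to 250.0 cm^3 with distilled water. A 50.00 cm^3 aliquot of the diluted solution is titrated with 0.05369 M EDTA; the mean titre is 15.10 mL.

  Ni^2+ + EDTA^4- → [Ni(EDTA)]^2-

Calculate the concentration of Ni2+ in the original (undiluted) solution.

0.1995 M

n(EDTA) = 0.01510 × 0.05369 = 8.107 × 10^-4 mol
n(Ni2+) in the aliquot = 8.107 × 10^-4 mol (1:1 ratio)
[Ni2+]_dilute = 8.107 × 10^-4 / 0.05000 = 0.01621 mol/L
Dilution factor = 250.0 / 20.32 = 12.30
[Ni2+]_stock = 0.01621 × 12.30 = 0.1995 mol/L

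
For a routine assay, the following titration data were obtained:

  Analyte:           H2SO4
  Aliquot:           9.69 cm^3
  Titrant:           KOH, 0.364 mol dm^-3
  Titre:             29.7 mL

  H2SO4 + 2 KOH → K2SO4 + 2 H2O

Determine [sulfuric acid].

0.558 mol/L

n(KOH) = 0.0297 L × 0.364 mol/L = 0.0108 mol
From the 1:2 mole ratio, n(H2SO4) = 1/2 × 0.0108 = 5.41 × 10^-3 mol
[H2SO4] = 5.41 × 10^-3 mol / 0.00969 L = 0.558 mol/L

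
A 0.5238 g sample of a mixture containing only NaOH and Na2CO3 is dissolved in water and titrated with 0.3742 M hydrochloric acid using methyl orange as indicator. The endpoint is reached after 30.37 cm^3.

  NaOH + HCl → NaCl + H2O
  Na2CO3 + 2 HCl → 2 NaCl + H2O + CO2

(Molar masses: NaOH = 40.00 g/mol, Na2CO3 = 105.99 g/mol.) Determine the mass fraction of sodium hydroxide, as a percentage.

n(HCl) = 0.03037 × 0.3742 = 0.01136 mol
Let x = n(NaOH), y = n(Na2CO3).
Titrant: 1x + 2y = 0.01136;  mass: 40.00x + 105.99y = 0.5238
Solving, x = 6.038 × 10^-3 mol, y = 2.663 × 10^-3 mol
mass of NaOH = 6.038 × 10^-3 × 40.00 = 0.2415 g
% NaOH = 0.2415 / 0.5238 × 100 = 46.11 %

46.11 %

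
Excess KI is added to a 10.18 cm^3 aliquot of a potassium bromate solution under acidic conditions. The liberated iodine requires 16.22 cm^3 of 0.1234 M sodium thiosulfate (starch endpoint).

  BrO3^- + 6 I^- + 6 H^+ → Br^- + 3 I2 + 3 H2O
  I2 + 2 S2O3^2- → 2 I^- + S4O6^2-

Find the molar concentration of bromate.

0.03277 M

n(S2O3^2-) = 0.01622 × 0.1234 = 2.002 × 10^-3 mol
n(I2) = n(S2O3^2-)/2 = 1.001 × 10^-3 mol
From the 1:3 ratio, n(BrO3^-) in the aliquot = 1/3 × 1.001 × 10^-3 = 3.336 × 10^-4 mol
[BrO3^-] = 3.336 × 10^-4 / 0.01018 = 0.03277 mol/L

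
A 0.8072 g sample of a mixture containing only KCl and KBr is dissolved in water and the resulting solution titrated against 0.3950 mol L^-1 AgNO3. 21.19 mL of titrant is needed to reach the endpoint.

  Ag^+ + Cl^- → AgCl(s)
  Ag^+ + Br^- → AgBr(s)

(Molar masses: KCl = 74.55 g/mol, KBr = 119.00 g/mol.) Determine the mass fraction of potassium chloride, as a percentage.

39.24 %

n(AgNO3) = 0.02119 × 0.3950 = 8.370 × 10^-3 mol
Let x = n(KCl), y = n(KBr).
Titrant: 1x + 1y = 8.370 × 10^-3;  mass: 74.55x + 119.00y = 0.8072
Solving, x = 4.248 × 10^-3 mol, y = 4.122 × 10^-3 mol
mass of KCl = 4.248 × 10^-3 × 74.55 = 0.3167 g
% KCl = 0.3167 / 0.8072 × 100 = 39.24 %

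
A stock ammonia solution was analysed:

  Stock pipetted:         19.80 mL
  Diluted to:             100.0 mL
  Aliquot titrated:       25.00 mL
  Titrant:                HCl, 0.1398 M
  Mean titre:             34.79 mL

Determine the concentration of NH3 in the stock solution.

NH3 + HCl → NH4Cl
n(HCl) = 0.03479 × 0.1398 = 4.864 × 10^-3 mol
n(NH3) in the aliquot = 4.864 × 10^-3 mol (1:1 ratio)
[NH3]_dilute = 4.864 × 10^-3 / 0.02500 = 0.1945 mol/L
Dilution factor = 100.0 / 19.80 = 5.051
[NH3]_stock = 0.1945 × 5.051 = 0.9826 mol/L

0.9826 M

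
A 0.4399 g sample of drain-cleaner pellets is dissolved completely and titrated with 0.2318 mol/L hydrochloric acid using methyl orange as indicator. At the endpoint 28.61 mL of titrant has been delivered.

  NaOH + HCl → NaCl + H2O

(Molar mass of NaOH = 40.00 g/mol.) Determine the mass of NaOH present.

n(HCl) = 0.02861 L × 0.2318 mol/L = 6.632 × 10^-3 mol
n(NaOH) = 6.632 × 10^-3 mol (1:1 ratio)
mass of NaOH = 6.632 × 10^-3 × 40.00 g/mol = 0.2653 g

0.2653 g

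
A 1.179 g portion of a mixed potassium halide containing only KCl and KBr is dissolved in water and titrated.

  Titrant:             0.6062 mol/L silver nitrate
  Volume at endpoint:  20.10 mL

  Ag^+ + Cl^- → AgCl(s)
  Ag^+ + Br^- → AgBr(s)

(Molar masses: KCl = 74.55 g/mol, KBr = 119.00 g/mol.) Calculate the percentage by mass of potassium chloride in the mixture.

n(AgNO3) = 0.02010 × 0.6062 = 0.01218 mol
Let x = n(KCl), y = n(KBr).
Titrant: 1x + 1y = 0.01218;  mass: 74.55x + 119.00y = 1.179
Solving, x = 6.096 × 10^-3 mol, y = 6.089 × 10^-3 mol
mass of KCl = 6.096 × 10^-3 × 74.55 = 0.4545 g
% KCl = 0.4545 / 1.179 × 100 = 38.55 %

38.55 %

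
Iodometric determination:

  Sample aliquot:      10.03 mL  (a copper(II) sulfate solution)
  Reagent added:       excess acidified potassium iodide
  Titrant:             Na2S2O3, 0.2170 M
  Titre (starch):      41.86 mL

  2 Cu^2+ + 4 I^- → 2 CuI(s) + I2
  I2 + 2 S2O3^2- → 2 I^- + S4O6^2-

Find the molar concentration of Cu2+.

0.9056 M

n(S2O3^2-) = 0.04186 × 0.2170 = 9.084 × 10^-3 mol
n(I2) = n(S2O3^2-)/2 = 4.542 × 10^-3 mol
From the 2:1 ratio, n(Cu2+) in the aliquot = 2/1 × 4.542 × 10^-3 = 9.084 × 10^-3 mol
[Cu2+] = 9.084 × 10^-3 / 0.01003 = 0.9056 mol/L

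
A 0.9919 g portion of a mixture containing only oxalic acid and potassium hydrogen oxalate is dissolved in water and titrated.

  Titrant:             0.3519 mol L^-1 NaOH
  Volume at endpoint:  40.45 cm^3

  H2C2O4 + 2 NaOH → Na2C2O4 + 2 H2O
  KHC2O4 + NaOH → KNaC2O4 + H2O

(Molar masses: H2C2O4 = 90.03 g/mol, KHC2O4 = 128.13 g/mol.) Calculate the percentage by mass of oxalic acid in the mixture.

n(NaOH) = 0.04045 × 0.3519 = 0.01423 mol
Let x = n(H2C2O4), y = n(KHC2O4).
Titrant: 2x + 1y = 0.01423;  mass: 90.03x + 128.13y = 0.9919
Solving, x = 5.005 × 10^-3 mol, y = 4.225 × 10^-3 mol
mass of H2C2O4 = 5.005 × 10^-3 × 90.03 = 0.4506 g
% H2C2O4 = 0.4506 / 0.9919 × 100 = 45.43 %

45.43 %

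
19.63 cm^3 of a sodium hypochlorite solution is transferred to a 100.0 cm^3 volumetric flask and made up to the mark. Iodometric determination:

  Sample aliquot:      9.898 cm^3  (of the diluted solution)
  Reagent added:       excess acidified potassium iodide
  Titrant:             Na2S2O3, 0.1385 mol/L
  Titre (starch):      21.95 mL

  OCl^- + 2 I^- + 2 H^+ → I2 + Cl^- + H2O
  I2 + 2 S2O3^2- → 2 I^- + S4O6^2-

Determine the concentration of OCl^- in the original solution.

0.7823 mol/L

n(S2O3^2-) = 0.02195 × 0.1385 = 3.040 × 10^-3 mol
n(I2) = n(S2O3^2-)/2 = 1.520 × 10^-3 mol
n(OCl^-) in the aliquot = 1.520 × 10^-3 mol (1:1 ratio)
[OCl^-]_dilute = 1.520 × 10^-3 / 0.009898 = 0.1536 mol/L
[OCl^-]_original = 0.1536 × 100.0/19.63 = 0.7823 mol/L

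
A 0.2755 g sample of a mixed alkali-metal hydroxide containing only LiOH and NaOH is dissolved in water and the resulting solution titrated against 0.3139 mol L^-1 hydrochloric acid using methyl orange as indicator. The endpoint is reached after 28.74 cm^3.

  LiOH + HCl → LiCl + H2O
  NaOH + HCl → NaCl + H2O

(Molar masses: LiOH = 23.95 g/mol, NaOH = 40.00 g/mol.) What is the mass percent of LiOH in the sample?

46.23 %

n(HCl) = 0.02874 × 0.3139 = 9.021 × 10^-3 mol
Let x = n(LiOH), y = n(NaOH).
Titrant: 1x + 1y = 9.021 × 10^-3;  mass: 23.95x + 40.00y = 0.2755
Solving, x = 5.318 × 10^-3 mol, y = 3.703 × 10^-3 mol
mass of LiOH = 5.318 × 10^-3 × 23.95 = 0.1274 g
% LiOH = 0.1274 / 0.2755 × 100 = 46.23 %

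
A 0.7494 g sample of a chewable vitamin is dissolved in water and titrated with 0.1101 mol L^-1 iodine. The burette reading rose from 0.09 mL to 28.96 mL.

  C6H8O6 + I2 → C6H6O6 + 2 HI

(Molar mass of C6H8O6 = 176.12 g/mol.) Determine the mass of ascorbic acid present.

n(I2) = 0.02887 L × 0.1101 mol/L = 3.179 × 10^-3 mol
n(C6H8O6) = 3.179 × 10^-3 mol (1:1 ratio)
mass of C6H8O6 = 3.179 × 10^-3 × 176.12 g/mol = 0.5598 g

0.5598 g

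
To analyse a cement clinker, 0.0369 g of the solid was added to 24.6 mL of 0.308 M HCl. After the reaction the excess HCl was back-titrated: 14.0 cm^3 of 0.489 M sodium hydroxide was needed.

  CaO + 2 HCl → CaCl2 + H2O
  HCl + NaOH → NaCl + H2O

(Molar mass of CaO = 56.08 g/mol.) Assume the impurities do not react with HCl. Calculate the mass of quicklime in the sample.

0.0205 g

n(HCl) added = 0.0246 × 0.308 = 7.58 × 10^-3 mol
n(NaOH) used in back-titration = 0.0140 × 0.489 = 6.85 × 10^-3 mol
n(HCl) left over = 6.85 × 10^-3 mol (1:1 ratio)
n(HCl) consumed by analyte = 7.58 × 10^-3 − 6.85 × 10^-3 = 7.31 × 10^-4 mol
From the 1:2 ratio, n(CaO) = 1/2 × 7.31 × 10^-4 = 3.65 × 10^-4 mol
mass of CaO = 3.65 × 10^-4 × 56.08 = 0.0205 g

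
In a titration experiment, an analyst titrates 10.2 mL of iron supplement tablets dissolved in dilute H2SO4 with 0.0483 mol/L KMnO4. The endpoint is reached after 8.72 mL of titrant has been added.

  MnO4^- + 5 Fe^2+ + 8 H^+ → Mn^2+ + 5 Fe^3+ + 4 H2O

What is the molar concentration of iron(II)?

n(KMnO4) = 0.00872 L × 0.0483 mol/L = 4.21 × 10^-4 mol
From the 5:1 mole ratio, n(Fe2+) = 5/1 × 4.21 × 10^-4 = 2.11 × 10^-3 mol
[Fe2+] = 2.11 × 10^-3 mol / 0.0102 L = 0.206 mol/L

0.206 mol/L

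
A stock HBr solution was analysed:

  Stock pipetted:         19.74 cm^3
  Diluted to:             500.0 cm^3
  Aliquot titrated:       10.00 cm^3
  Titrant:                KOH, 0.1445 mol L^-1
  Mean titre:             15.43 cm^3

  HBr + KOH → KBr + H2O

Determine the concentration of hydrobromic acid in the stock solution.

5.648 mol/L

n(KOH) = 0.01543 × 0.1445 = 2.230 × 10^-3 mol
n(HBr) in the aliquot = 2.230 × 10^-3 mol (1:1 ratio)
[HBr]_dilute = 2.230 × 10^-3 / 0.01000 = 0.2230 mol/L
Dilution factor = 500.0 / 19.74 = 25.33
[HBr]_stock = 0.2230 × 25.33 = 5.648 mol/L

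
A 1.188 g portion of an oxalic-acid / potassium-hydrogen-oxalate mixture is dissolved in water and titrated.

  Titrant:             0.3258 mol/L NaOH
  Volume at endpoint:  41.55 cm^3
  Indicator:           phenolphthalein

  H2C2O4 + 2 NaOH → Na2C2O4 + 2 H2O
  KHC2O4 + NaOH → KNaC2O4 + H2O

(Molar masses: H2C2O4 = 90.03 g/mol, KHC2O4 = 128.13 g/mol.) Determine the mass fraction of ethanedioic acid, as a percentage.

24.91 %

n(NaOH) = 0.04155 × 0.3258 = 0.01354 mol
Let x = n(H2C2O4), y = n(KHC2O4).
Titrant: 2x + 1y = 0.01354;  mass: 90.03x + 128.13y = 1.188
Solving, x = 3.288 × 10^-3 mol, y = 6.962 × 10^-3 mol
mass of H2C2O4 = 3.288 × 10^-3 × 90.03 = 0.2960 g
% H2C2O4 = 0.2960 / 1.188 × 100 = 24.91 %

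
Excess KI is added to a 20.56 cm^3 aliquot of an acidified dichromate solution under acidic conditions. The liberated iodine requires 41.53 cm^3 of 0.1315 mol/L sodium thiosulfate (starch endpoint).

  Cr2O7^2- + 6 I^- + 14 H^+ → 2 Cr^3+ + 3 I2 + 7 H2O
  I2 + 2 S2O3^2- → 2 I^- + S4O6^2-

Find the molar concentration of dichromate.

0.04427 mol/L

n(S2O3^2-) = 0.04153 × 0.1315 = 5.461 × 10^-3 mol
n(I2) = n(S2O3^2-)/2 = 2.731 × 10^-3 mol
From the 1:3 ratio, n(Cr2O7^2-) in the aliquot = 1/3 × 2.731 × 10^-3 = 9.102 × 10^-4 mol
[Cr2O7^2-] = 9.102 × 10^-4 / 0.02056 = 0.04427 mol/L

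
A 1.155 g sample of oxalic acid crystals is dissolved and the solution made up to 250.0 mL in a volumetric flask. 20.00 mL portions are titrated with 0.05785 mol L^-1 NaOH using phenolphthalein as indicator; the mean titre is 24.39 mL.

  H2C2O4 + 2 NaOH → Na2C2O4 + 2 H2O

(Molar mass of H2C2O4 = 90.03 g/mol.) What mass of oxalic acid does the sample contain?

n(NaOH) per titration = 0.02439 × 0.05785 = 1.411 × 10^-3 mol
From the 1:2 ratio, n(H2C2O4) in each aliquot = 1/2 × 1.411 × 10^-3 = 7.055 × 10^-4 mol
n(H2C2O4) in the whole flask = 7.055 × 10^-4 × 250.0/20.00 = 8.819 × 10^-3 mol
mass of H2C2O4 = 8.819 × 10^-3 × 90.03 = 0.7939 g

0.7939 g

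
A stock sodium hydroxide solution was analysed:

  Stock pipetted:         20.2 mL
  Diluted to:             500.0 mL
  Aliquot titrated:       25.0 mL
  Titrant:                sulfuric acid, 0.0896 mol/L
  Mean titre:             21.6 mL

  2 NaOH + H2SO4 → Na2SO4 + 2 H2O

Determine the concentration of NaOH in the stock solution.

3.83 mol/L

n(H2SO4) = 0.0216 × 0.0896 = 1.94 × 10^-3 mol
From the 2:1 ratio, n(NaOH) in the aliquot = 2/1 × 1.94 × 10^-3 = 3.87 × 10^-3 mol
[NaOH]_dilute = 3.87 × 10^-3 / 0.0250 = 0.155 mol/L
Dilution factor = 500.0 / 20.2 = 24.75
[NaOH]_stock = 0.155 × 24.75 = 3.83 mol/L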